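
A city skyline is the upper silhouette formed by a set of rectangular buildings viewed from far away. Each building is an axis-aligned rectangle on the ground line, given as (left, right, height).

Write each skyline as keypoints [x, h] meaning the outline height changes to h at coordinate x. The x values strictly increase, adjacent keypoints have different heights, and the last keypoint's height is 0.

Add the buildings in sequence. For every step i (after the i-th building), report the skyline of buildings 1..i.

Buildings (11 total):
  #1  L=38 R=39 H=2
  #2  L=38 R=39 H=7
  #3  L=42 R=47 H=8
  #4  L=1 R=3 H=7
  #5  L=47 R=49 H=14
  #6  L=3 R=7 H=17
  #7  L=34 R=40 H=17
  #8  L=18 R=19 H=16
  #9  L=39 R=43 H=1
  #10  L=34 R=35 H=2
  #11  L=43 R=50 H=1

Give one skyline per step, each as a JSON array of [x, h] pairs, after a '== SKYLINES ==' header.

== SKYLINES ==
[[38,2],[39,0]]
[[38,7],[39,0]]
[[38,7],[39,0],[42,8],[47,0]]
[[1,7],[3,0],[38,7],[39,0],[42,8],[47,0]]
[[1,7],[3,0],[38,7],[39,0],[42,8],[47,14],[49,0]]
[[1,7],[3,17],[7,0],[38,7],[39,0],[42,8],[47,14],[49,0]]
[[1,7],[3,17],[7,0],[34,17],[40,0],[42,8],[47,14],[49,0]]
[[1,7],[3,17],[7,0],[18,16],[19,0],[34,17],[40,0],[42,8],[47,14],[49,0]]
[[1,7],[3,17],[7,0],[18,16],[19,0],[34,17],[40,1],[42,8],[47,14],[49,0]]
[[1,7],[3,17],[7,0],[18,16],[19,0],[34,17],[40,1],[42,8],[47,14],[49,0]]
[[1,7],[3,17],[7,0],[18,16],[19,0],[34,17],[40,1],[42,8],[47,14],[49,1],[50,0]]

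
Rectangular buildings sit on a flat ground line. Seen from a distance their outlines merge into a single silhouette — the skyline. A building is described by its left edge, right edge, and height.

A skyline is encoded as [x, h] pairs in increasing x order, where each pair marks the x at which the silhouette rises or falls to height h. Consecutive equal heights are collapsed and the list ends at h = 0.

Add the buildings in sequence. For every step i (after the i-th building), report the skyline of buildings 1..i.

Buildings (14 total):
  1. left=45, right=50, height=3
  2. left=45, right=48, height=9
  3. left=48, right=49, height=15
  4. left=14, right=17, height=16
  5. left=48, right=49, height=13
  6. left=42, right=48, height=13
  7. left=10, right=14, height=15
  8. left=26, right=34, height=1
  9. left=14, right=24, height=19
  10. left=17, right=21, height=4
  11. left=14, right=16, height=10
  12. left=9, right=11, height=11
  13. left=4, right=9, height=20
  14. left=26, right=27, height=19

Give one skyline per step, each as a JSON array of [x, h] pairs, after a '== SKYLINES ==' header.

== SKYLINES ==
[[45,3],[50,0]]
[[45,9],[48,3],[50,0]]
[[45,9],[48,15],[49,3],[50,0]]
[[14,16],[17,0],[45,9],[48,15],[49,3],[50,0]]
[[14,16],[17,0],[45,9],[48,15],[49,3],[50,0]]
[[14,16],[17,0],[42,13],[48,15],[49,3],[50,0]]
[[10,15],[14,16],[17,0],[42,13],[48,15],[49,3],[50,0]]
[[10,15],[14,16],[17,0],[26,1],[34,0],[42,13],[48,15],[49,3],[50,0]]
[[10,15],[14,19],[24,0],[26,1],[34,0],[42,13],[48,15],[49,3],[50,0]]
[[10,15],[14,19],[24,0],[26,1],[34,0],[42,13],[48,15],[49,3],[50,0]]
[[10,15],[14,19],[24,0],[26,1],[34,0],[42,13],[48,15],[49,3],[50,0]]
[[9,11],[10,15],[14,19],[24,0],[26,1],[34,0],[42,13],[48,15],[49,3],[50,0]]
[[4,20],[9,11],[10,15],[14,19],[24,0],[26,1],[34,0],[42,13],[48,15],[49,3],[50,0]]
[[4,20],[9,11],[10,15],[14,19],[24,0],[26,19],[27,1],[34,0],[42,13],[48,15],[49,3],[50,0]]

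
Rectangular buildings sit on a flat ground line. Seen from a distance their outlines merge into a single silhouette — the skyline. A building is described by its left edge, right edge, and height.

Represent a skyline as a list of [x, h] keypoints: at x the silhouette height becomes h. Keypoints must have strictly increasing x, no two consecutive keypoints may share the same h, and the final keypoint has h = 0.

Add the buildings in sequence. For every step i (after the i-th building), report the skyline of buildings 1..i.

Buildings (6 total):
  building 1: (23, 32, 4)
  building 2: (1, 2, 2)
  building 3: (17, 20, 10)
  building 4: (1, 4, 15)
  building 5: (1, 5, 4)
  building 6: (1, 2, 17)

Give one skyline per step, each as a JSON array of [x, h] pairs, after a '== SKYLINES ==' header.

== SKYLINES ==
[[23,4],[32,0]]
[[1,2],[2,0],[23,4],[32,0]]
[[1,2],[2,0],[17,10],[20,0],[23,4],[32,0]]
[[1,15],[4,0],[17,10],[20,0],[23,4],[32,0]]
[[1,15],[4,4],[5,0],[17,10],[20,0],[23,4],[32,0]]
[[1,17],[2,15],[4,4],[5,0],[17,10],[20,0],[23,4],[32,0]]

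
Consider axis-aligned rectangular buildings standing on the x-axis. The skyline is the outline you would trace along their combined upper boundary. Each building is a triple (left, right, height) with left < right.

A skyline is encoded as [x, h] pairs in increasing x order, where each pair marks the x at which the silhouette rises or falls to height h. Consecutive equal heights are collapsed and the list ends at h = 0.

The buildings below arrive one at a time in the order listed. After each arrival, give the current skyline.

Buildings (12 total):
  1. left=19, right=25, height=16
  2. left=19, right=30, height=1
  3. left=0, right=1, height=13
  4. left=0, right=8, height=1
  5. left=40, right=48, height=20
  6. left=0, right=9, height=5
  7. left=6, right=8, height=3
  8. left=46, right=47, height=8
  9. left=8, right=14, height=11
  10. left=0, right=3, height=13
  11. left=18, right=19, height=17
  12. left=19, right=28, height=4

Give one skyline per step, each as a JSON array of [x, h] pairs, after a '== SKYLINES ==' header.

== SKYLINES ==
[[19,16],[25,0]]
[[19,16],[25,1],[30,0]]
[[0,13],[1,0],[19,16],[25,1],[30,0]]
[[0,13],[1,1],[8,0],[19,16],[25,1],[30,0]]
[[0,13],[1,1],[8,0],[19,16],[25,1],[30,0],[40,20],[48,0]]
[[0,13],[1,5],[9,0],[19,16],[25,1],[30,0],[40,20],[48,0]]
[[0,13],[1,5],[9,0],[19,16],[25,1],[30,0],[40,20],[48,0]]
[[0,13],[1,5],[9,0],[19,16],[25,1],[30,0],[40,20],[48,0]]
[[0,13],[1,5],[8,11],[14,0],[19,16],[25,1],[30,0],[40,20],[48,0]]
[[0,13],[3,5],[8,11],[14,0],[19,16],[25,1],[30,0],[40,20],[48,0]]
[[0,13],[3,5],[8,11],[14,0],[18,17],[19,16],[25,1],[30,0],[40,20],[48,0]]
[[0,13],[3,5],[8,11],[14,0],[18,17],[19,16],[25,4],[28,1],[30,0],[40,20],[48,0]]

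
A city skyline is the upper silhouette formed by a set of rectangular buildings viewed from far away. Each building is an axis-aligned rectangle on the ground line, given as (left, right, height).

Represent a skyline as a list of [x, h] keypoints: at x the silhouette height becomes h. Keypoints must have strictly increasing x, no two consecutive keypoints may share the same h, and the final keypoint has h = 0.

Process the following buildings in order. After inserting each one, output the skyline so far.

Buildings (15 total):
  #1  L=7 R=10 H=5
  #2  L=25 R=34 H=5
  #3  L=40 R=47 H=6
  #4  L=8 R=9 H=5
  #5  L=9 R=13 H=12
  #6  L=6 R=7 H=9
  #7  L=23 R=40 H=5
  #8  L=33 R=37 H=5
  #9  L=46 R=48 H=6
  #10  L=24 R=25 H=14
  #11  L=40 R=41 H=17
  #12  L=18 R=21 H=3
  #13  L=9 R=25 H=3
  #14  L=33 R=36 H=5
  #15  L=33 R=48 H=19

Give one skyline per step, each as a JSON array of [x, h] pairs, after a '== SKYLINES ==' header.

== SKYLINES ==
[[7,5],[10,0]]
[[7,5],[10,0],[25,5],[34,0]]
[[7,5],[10,0],[25,5],[34,0],[40,6],[47,0]]
[[7,5],[10,0],[25,5],[34,0],[40,6],[47,0]]
[[7,5],[9,12],[13,0],[25,5],[34,0],[40,6],[47,0]]
[[6,9],[7,5],[9,12],[13,0],[25,5],[34,0],[40,6],[47,0]]
[[6,9],[7,5],[9,12],[13,0],[23,5],[40,6],[47,0]]
[[6,9],[7,5],[9,12],[13,0],[23,5],[40,6],[47,0]]
[[6,9],[7,5],[9,12],[13,0],[23,5],[40,6],[48,0]]
[[6,9],[7,5],[9,12],[13,0],[23,5],[24,14],[25,5],[40,6],[48,0]]
[[6,9],[7,5],[9,12],[13,0],[23,5],[24,14],[25,5],[40,17],[41,6],[48,0]]
[[6,9],[7,5],[9,12],[13,0],[18,3],[21,0],[23,5],[24,14],[25,5],[40,17],[41,6],[48,0]]
[[6,9],[7,5],[9,12],[13,3],[23,5],[24,14],[25,5],[40,17],[41,6],[48,0]]
[[6,9],[7,5],[9,12],[13,3],[23,5],[24,14],[25,5],[40,17],[41,6],[48,0]]
[[6,9],[7,5],[9,12],[13,3],[23,5],[24,14],[25,5],[33,19],[48,0]]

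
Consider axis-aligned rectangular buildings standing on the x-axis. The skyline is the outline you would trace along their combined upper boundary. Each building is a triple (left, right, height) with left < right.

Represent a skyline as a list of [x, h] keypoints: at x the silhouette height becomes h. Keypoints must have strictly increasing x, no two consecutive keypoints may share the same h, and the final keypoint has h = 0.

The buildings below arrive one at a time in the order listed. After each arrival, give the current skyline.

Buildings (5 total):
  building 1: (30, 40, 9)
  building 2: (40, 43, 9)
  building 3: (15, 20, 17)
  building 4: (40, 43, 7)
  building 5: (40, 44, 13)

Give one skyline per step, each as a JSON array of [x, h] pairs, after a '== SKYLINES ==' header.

== SKYLINES ==
[[30,9],[40,0]]
[[30,9],[43,0]]
[[15,17],[20,0],[30,9],[43,0]]
[[15,17],[20,0],[30,9],[43,0]]
[[15,17],[20,0],[30,9],[40,13],[44,0]]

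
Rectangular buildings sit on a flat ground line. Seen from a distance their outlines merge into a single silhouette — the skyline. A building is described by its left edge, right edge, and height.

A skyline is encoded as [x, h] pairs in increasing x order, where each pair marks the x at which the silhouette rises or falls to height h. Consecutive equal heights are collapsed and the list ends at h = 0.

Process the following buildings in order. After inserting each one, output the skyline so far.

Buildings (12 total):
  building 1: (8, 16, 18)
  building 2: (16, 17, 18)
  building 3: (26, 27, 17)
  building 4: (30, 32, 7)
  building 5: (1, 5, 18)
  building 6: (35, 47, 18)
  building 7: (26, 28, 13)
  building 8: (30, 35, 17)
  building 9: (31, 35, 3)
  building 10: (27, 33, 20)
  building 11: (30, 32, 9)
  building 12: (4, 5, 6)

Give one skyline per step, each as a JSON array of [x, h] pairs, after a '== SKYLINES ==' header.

== SKYLINES ==
[[8,18],[16,0]]
[[8,18],[17,0]]
[[8,18],[17,0],[26,17],[27,0]]
[[8,18],[17,0],[26,17],[27,0],[30,7],[32,0]]
[[1,18],[5,0],[8,18],[17,0],[26,17],[27,0],[30,7],[32,0]]
[[1,18],[5,0],[8,18],[17,0],[26,17],[27,0],[30,7],[32,0],[35,18],[47,0]]
[[1,18],[5,0],[8,18],[17,0],[26,17],[27,13],[28,0],[30,7],[32,0],[35,18],[47,0]]
[[1,18],[5,0],[8,18],[17,0],[26,17],[27,13],[28,0],[30,17],[35,18],[47,0]]
[[1,18],[5,0],[8,18],[17,0],[26,17],[27,13],[28,0],[30,17],[35,18],[47,0]]
[[1,18],[5,0],[8,18],[17,0],[26,17],[27,20],[33,17],[35,18],[47,0]]
[[1,18],[5,0],[8,18],[17,0],[26,17],[27,20],[33,17],[35,18],[47,0]]
[[1,18],[5,0],[8,18],[17,0],[26,17],[27,20],[33,17],[35,18],[47,0]]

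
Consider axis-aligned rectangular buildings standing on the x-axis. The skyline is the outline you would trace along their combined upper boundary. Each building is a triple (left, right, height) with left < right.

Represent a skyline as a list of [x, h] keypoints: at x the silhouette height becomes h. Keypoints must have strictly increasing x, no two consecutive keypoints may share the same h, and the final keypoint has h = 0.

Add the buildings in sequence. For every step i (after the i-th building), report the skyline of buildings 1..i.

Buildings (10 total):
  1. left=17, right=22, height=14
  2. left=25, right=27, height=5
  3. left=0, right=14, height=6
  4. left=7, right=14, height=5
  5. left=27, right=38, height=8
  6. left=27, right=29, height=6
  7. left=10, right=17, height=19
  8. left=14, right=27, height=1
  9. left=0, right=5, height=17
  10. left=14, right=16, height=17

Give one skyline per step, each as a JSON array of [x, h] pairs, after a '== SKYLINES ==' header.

== SKYLINES ==
[[17,14],[22,0]]
[[17,14],[22,0],[25,5],[27,0]]
[[0,6],[14,0],[17,14],[22,0],[25,5],[27,0]]
[[0,6],[14,0],[17,14],[22,0],[25,5],[27,0]]
[[0,6],[14,0],[17,14],[22,0],[25,5],[27,8],[38,0]]
[[0,6],[14,0],[17,14],[22,0],[25,5],[27,8],[38,0]]
[[0,6],[10,19],[17,14],[22,0],[25,5],[27,8],[38,0]]
[[0,6],[10,19],[17,14],[22,1],[25,5],[27,8],[38,0]]
[[0,17],[5,6],[10,19],[17,14],[22,1],[25,5],[27,8],[38,0]]
[[0,17],[5,6],[10,19],[17,14],[22,1],[25,5],[27,8],[38,0]]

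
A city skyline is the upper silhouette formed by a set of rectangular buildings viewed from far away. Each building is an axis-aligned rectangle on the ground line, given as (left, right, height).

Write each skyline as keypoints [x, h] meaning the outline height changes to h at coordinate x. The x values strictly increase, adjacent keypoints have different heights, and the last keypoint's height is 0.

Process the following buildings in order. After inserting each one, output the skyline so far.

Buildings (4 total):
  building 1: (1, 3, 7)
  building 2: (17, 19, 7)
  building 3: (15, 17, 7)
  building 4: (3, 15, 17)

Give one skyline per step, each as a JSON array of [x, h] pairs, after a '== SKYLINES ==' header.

== SKYLINES ==
[[1,7],[3,0]]
[[1,7],[3,0],[17,7],[19,0]]
[[1,7],[3,0],[15,7],[19,0]]
[[1,7],[3,17],[15,7],[19,0]]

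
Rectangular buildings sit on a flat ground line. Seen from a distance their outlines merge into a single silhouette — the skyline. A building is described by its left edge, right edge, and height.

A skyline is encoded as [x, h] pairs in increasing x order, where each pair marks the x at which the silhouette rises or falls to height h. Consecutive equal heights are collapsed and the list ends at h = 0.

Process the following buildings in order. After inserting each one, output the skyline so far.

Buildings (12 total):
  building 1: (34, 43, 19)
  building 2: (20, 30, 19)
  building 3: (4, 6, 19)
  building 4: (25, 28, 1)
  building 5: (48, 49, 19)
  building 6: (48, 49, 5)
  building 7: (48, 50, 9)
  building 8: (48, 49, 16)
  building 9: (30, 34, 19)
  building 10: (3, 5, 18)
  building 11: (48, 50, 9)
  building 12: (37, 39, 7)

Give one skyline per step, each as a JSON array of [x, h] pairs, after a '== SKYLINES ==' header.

== SKYLINES ==
[[34,19],[43,0]]
[[20,19],[30,0],[34,19],[43,0]]
[[4,19],[6,0],[20,19],[30,0],[34,19],[43,0]]
[[4,19],[6,0],[20,19],[30,0],[34,19],[43,0]]
[[4,19],[6,0],[20,19],[30,0],[34,19],[43,0],[48,19],[49,0]]
[[4,19],[6,0],[20,19],[30,0],[34,19],[43,0],[48,19],[49,0]]
[[4,19],[6,0],[20,19],[30,0],[34,19],[43,0],[48,19],[49,9],[50,0]]
[[4,19],[6,0],[20,19],[30,0],[34,19],[43,0],[48,19],[49,9],[50,0]]
[[4,19],[6,0],[20,19],[43,0],[48,19],[49,9],[50,0]]
[[3,18],[4,19],[6,0],[20,19],[43,0],[48,19],[49,9],[50,0]]
[[3,18],[4,19],[6,0],[20,19],[43,0],[48,19],[49,9],[50,0]]
[[3,18],[4,19],[6,0],[20,19],[43,0],[48,19],[49,9],[50,0]]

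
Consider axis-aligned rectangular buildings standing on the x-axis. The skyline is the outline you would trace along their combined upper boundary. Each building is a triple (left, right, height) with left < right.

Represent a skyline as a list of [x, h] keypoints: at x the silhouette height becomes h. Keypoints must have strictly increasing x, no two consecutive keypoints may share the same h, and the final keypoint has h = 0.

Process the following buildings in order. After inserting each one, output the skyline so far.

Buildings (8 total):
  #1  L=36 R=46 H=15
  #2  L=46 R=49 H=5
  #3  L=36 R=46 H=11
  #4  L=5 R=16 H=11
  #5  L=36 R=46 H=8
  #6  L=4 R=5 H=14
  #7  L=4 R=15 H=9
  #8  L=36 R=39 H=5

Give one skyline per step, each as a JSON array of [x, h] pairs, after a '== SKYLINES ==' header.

== SKYLINES ==
[[36,15],[46,0]]
[[36,15],[46,5],[49,0]]
[[36,15],[46,5],[49,0]]
[[5,11],[16,0],[36,15],[46,5],[49,0]]
[[5,11],[16,0],[36,15],[46,5],[49,0]]
[[4,14],[5,11],[16,0],[36,15],[46,5],[49,0]]
[[4,14],[5,11],[16,0],[36,15],[46,5],[49,0]]
[[4,14],[5,11],[16,0],[36,15],[46,5],[49,0]]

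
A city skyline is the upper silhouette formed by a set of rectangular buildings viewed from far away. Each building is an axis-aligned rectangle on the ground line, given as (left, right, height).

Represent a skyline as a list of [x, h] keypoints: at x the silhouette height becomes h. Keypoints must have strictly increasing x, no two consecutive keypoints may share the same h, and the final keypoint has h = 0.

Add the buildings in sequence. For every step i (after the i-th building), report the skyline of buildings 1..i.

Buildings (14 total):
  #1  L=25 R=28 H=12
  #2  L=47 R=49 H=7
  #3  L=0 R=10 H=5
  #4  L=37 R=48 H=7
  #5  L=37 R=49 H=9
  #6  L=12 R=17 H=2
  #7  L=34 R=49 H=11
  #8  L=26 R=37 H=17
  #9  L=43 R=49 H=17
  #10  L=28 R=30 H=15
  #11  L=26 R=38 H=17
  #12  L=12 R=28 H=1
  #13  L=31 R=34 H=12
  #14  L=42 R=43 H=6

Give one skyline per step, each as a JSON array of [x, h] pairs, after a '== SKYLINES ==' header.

== SKYLINES ==
[[25,12],[28,0]]
[[25,12],[28,0],[47,7],[49,0]]
[[0,5],[10,0],[25,12],[28,0],[47,7],[49,0]]
[[0,5],[10,0],[25,12],[28,0],[37,7],[49,0]]
[[0,5],[10,0],[25,12],[28,0],[37,9],[49,0]]
[[0,5],[10,0],[12,2],[17,0],[25,12],[28,0],[37,9],[49,0]]
[[0,5],[10,0],[12,2],[17,0],[25,12],[28,0],[34,11],[49,0]]
[[0,5],[10,0],[12,2],[17,0],[25,12],[26,17],[37,11],[49,0]]
[[0,5],[10,0],[12,2],[17,0],[25,12],[26,17],[37,11],[43,17],[49,0]]
[[0,5],[10,0],[12,2],[17,0],[25,12],[26,17],[37,11],[43,17],[49,0]]
[[0,5],[10,0],[12,2],[17,0],[25,12],[26,17],[38,11],[43,17],[49,0]]
[[0,5],[10,0],[12,2],[17,1],[25,12],[26,17],[38,11],[43,17],[49,0]]
[[0,5],[10,0],[12,2],[17,1],[25,12],[26,17],[38,11],[43,17],[49,0]]
[[0,5],[10,0],[12,2],[17,1],[25,12],[26,17],[38,11],[43,17],[49,0]]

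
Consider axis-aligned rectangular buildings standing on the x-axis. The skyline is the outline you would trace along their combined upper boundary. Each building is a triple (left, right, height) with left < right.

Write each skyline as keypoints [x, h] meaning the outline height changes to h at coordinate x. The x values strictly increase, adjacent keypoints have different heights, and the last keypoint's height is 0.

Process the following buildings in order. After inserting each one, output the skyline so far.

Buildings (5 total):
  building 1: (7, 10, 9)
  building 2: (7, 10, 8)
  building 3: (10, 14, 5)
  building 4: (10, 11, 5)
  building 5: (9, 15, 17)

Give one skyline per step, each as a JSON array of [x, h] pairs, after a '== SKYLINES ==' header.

== SKYLINES ==
[[7,9],[10,0]]
[[7,9],[10,0]]
[[7,9],[10,5],[14,0]]
[[7,9],[10,5],[14,0]]
[[7,9],[9,17],[15,0]]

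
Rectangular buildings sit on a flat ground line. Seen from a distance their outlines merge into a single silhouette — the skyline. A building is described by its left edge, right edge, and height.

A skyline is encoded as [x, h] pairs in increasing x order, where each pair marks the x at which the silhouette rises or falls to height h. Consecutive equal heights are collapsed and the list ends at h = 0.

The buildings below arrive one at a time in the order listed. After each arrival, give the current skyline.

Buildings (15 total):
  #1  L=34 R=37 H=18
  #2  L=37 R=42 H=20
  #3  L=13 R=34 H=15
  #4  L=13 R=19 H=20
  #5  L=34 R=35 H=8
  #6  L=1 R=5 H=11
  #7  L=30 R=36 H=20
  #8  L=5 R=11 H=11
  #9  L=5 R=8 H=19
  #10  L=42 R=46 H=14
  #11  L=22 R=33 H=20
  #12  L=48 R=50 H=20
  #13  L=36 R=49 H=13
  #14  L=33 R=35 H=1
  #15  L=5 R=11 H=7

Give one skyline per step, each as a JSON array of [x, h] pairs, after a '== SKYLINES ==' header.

== SKYLINES ==
[[34,18],[37,0]]
[[34,18],[37,20],[42,0]]
[[13,15],[34,18],[37,20],[42,0]]
[[13,20],[19,15],[34,18],[37,20],[42,0]]
[[13,20],[19,15],[34,18],[37,20],[42,0]]
[[1,11],[5,0],[13,20],[19,15],[34,18],[37,20],[42,0]]
[[1,11],[5,0],[13,20],[19,15],[30,20],[36,18],[37,20],[42,0]]
[[1,11],[11,0],[13,20],[19,15],[30,20],[36,18],[37,20],[42,0]]
[[1,11],[5,19],[8,11],[11,0],[13,20],[19,15],[30,20],[36,18],[37,20],[42,0]]
[[1,11],[5,19],[8,11],[11,0],[13,20],[19,15],[30,20],[36,18],[37,20],[42,14],[46,0]]
[[1,11],[5,19],[8,11],[11,0],[13,20],[19,15],[22,20],[36,18],[37,20],[42,14],[46,0]]
[[1,11],[5,19],[8,11],[11,0],[13,20],[19,15],[22,20],[36,18],[37,20],[42,14],[46,0],[48,20],[50,0]]
[[1,11],[5,19],[8,11],[11,0],[13,20],[19,15],[22,20],[36,18],[37,20],[42,14],[46,13],[48,20],[50,0]]
[[1,11],[5,19],[8,11],[11,0],[13,20],[19,15],[22,20],[36,18],[37,20],[42,14],[46,13],[48,20],[50,0]]
[[1,11],[5,19],[8,11],[11,0],[13,20],[19,15],[22,20],[36,18],[37,20],[42,14],[46,13],[48,20],[50,0]]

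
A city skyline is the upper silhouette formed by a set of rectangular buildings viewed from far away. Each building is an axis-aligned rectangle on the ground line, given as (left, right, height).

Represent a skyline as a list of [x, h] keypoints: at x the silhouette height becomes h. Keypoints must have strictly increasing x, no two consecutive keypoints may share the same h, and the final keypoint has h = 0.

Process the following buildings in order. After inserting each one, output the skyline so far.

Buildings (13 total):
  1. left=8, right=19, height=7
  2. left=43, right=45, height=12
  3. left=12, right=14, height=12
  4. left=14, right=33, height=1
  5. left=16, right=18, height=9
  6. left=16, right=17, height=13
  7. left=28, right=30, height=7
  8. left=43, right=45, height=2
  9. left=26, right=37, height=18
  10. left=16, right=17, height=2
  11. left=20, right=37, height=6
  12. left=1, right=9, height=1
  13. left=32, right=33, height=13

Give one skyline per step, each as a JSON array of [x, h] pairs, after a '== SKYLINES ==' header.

== SKYLINES ==
[[8,7],[19,0]]
[[8,7],[19,0],[43,12],[45,0]]
[[8,7],[12,12],[14,7],[19,0],[43,12],[45,0]]
[[8,7],[12,12],[14,7],[19,1],[33,0],[43,12],[45,0]]
[[8,7],[12,12],[14,7],[16,9],[18,7],[19,1],[33,0],[43,12],[45,0]]
[[8,7],[12,12],[14,7],[16,13],[17,9],[18,7],[19,1],[33,0],[43,12],[45,0]]
[[8,7],[12,12],[14,7],[16,13],[17,9],[18,7],[19,1],[28,7],[30,1],[33,0],[43,12],[45,0]]
[[8,7],[12,12],[14,7],[16,13],[17,9],[18,7],[19,1],[28,7],[30,1],[33,0],[43,12],[45,0]]
[[8,7],[12,12],[14,7],[16,13],[17,9],[18,7],[19,1],[26,18],[37,0],[43,12],[45,0]]
[[8,7],[12,12],[14,7],[16,13],[17,9],[18,7],[19,1],[26,18],[37,0],[43,12],[45,0]]
[[8,7],[12,12],[14,7],[16,13],[17,9],[18,7],[19,1],[20,6],[26,18],[37,0],[43,12],[45,0]]
[[1,1],[8,7],[12,12],[14,7],[16,13],[17,9],[18,7],[19,1],[20,6],[26,18],[37,0],[43,12],[45,0]]
[[1,1],[8,7],[12,12],[14,7],[16,13],[17,9],[18,7],[19,1],[20,6],[26,18],[37,0],[43,12],[45,0]]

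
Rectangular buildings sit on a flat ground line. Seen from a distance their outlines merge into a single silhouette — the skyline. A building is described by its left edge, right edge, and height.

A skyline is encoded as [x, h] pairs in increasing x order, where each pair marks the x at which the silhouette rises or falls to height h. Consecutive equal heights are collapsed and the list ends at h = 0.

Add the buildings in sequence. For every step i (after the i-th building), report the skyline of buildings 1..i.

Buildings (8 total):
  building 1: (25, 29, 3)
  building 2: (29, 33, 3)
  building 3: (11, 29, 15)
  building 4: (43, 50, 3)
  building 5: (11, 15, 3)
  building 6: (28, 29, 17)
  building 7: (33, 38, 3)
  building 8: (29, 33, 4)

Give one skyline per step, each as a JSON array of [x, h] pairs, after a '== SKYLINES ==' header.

== SKYLINES ==
[[25,3],[29,0]]
[[25,3],[33,0]]
[[11,15],[29,3],[33,0]]
[[11,15],[29,3],[33,0],[43,3],[50,0]]
[[11,15],[29,3],[33,0],[43,3],[50,0]]
[[11,15],[28,17],[29,3],[33,0],[43,3],[50,0]]
[[11,15],[28,17],[29,3],[38,0],[43,3],[50,0]]
[[11,15],[28,17],[29,4],[33,3],[38,0],[43,3],[50,0]]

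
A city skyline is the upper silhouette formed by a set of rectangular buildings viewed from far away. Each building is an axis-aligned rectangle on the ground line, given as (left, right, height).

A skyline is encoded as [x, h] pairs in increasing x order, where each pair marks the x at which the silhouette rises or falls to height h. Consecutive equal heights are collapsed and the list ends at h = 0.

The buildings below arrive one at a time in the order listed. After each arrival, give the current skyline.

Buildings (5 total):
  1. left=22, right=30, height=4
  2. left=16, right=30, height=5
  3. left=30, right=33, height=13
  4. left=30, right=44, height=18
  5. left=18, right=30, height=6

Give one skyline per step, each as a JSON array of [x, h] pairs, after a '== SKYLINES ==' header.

== SKYLINES ==
[[22,4],[30,0]]
[[16,5],[30,0]]
[[16,5],[30,13],[33,0]]
[[16,5],[30,18],[44,0]]
[[16,5],[18,6],[30,18],[44,0]]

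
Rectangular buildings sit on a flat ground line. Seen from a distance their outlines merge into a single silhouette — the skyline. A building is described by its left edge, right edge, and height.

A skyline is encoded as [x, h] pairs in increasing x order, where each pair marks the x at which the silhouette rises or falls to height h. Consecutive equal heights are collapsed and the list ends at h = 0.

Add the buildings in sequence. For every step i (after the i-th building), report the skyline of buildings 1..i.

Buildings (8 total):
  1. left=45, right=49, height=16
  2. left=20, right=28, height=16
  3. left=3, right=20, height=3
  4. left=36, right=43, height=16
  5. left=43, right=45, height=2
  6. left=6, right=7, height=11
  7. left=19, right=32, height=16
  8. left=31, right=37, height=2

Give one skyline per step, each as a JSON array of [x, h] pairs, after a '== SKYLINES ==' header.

== SKYLINES ==
[[45,16],[49,0]]
[[20,16],[28,0],[45,16],[49,0]]
[[3,3],[20,16],[28,0],[45,16],[49,0]]
[[3,3],[20,16],[28,0],[36,16],[43,0],[45,16],[49,0]]
[[3,3],[20,16],[28,0],[36,16],[43,2],[45,16],[49,0]]
[[3,3],[6,11],[7,3],[20,16],[28,0],[36,16],[43,2],[45,16],[49,0]]
[[3,3],[6,11],[7,3],[19,16],[32,0],[36,16],[43,2],[45,16],[49,0]]
[[3,3],[6,11],[7,3],[19,16],[32,2],[36,16],[43,2],[45,16],[49,0]]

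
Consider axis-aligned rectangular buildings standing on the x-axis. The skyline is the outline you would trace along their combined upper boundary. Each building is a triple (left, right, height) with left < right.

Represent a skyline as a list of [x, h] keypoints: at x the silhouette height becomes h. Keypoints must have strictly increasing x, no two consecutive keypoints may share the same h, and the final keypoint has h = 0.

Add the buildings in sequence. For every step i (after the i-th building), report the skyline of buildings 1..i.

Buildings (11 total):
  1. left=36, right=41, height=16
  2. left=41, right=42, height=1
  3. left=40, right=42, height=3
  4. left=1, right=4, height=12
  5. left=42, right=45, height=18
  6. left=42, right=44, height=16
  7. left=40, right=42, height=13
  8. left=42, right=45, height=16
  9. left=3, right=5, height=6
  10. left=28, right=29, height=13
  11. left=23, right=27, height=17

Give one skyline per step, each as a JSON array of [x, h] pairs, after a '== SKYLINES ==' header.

== SKYLINES ==
[[36,16],[41,0]]
[[36,16],[41,1],[42,0]]
[[36,16],[41,3],[42,0]]
[[1,12],[4,0],[36,16],[41,3],[42,0]]
[[1,12],[4,0],[36,16],[41,3],[42,18],[45,0]]
[[1,12],[4,0],[36,16],[41,3],[42,18],[45,0]]
[[1,12],[4,0],[36,16],[41,13],[42,18],[45,0]]
[[1,12],[4,0],[36,16],[41,13],[42,18],[45,0]]
[[1,12],[4,6],[5,0],[36,16],[41,13],[42,18],[45,0]]
[[1,12],[4,6],[5,0],[28,13],[29,0],[36,16],[41,13],[42,18],[45,0]]
[[1,12],[4,6],[5,0],[23,17],[27,0],[28,13],[29,0],[36,16],[41,13],[42,18],[45,0]]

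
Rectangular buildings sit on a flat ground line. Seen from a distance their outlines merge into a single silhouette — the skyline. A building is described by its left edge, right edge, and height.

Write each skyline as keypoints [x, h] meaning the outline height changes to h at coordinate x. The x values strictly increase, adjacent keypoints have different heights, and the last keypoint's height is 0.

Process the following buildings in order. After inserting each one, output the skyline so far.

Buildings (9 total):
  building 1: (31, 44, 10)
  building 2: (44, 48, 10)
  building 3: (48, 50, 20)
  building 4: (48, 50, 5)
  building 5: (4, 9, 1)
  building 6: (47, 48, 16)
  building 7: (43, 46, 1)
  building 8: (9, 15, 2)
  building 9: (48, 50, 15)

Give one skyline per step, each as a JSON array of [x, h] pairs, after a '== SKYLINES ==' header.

== SKYLINES ==
[[31,10],[44,0]]
[[31,10],[48,0]]
[[31,10],[48,20],[50,0]]
[[31,10],[48,20],[50,0]]
[[4,1],[9,0],[31,10],[48,20],[50,0]]
[[4,1],[9,0],[31,10],[47,16],[48,20],[50,0]]
[[4,1],[9,0],[31,10],[47,16],[48,20],[50,0]]
[[4,1],[9,2],[15,0],[31,10],[47,16],[48,20],[50,0]]
[[4,1],[9,2],[15,0],[31,10],[47,16],[48,20],[50,0]]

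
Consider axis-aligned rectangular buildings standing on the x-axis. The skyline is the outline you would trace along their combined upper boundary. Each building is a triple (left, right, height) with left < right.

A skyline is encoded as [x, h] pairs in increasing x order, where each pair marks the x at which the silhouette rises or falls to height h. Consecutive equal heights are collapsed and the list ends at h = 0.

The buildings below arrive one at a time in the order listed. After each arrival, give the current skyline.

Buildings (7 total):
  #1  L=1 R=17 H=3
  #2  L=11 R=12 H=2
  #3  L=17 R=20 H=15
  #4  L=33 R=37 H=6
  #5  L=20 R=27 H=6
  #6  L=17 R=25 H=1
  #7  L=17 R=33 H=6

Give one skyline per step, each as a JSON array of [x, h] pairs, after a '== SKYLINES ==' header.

== SKYLINES ==
[[1,3],[17,0]]
[[1,3],[17,0]]
[[1,3],[17,15],[20,0]]
[[1,3],[17,15],[20,0],[33,6],[37,0]]
[[1,3],[17,15],[20,6],[27,0],[33,6],[37,0]]
[[1,3],[17,15],[20,6],[27,0],[33,6],[37,0]]
[[1,3],[17,15],[20,6],[37,0]]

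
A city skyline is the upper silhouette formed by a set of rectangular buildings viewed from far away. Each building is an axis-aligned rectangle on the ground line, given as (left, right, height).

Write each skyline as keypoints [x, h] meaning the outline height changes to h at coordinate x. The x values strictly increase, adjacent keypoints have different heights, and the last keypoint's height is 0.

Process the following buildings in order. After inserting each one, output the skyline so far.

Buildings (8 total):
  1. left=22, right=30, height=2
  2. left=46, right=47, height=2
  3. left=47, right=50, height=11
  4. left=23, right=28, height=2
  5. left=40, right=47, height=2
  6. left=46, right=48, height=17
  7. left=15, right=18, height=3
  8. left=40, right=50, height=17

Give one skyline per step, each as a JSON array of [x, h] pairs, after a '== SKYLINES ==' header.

== SKYLINES ==
[[22,2],[30,0]]
[[22,2],[30,0],[46,2],[47,0]]
[[22,2],[30,0],[46,2],[47,11],[50,0]]
[[22,2],[30,0],[46,2],[47,11],[50,0]]
[[22,2],[30,0],[40,2],[47,11],[50,0]]
[[22,2],[30,0],[40,2],[46,17],[48,11],[50,0]]
[[15,3],[18,0],[22,2],[30,0],[40,2],[46,17],[48,11],[50,0]]
[[15,3],[18,0],[22,2],[30,0],[40,17],[50,0]]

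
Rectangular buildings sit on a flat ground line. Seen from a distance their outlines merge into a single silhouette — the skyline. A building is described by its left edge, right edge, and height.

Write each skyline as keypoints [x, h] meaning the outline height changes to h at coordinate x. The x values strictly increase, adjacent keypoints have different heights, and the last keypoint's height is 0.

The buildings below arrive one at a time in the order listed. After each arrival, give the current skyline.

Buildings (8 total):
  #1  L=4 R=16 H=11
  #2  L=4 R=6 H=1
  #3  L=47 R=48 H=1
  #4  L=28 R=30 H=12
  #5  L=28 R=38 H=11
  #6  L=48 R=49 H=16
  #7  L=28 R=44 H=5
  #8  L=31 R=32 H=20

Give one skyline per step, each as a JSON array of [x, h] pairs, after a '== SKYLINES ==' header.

== SKYLINES ==
[[4,11],[16,0]]
[[4,11],[16,0]]
[[4,11],[16,0],[47,1],[48,0]]
[[4,11],[16,0],[28,12],[30,0],[47,1],[48,0]]
[[4,11],[16,0],[28,12],[30,11],[38,0],[47,1],[48,0]]
[[4,11],[16,0],[28,12],[30,11],[38,0],[47,1],[48,16],[49,0]]
[[4,11],[16,0],[28,12],[30,11],[38,5],[44,0],[47,1],[48,16],[49,0]]
[[4,11],[16,0],[28,12],[30,11],[31,20],[32,11],[38,5],[44,0],[47,1],[48,16],[49,0]]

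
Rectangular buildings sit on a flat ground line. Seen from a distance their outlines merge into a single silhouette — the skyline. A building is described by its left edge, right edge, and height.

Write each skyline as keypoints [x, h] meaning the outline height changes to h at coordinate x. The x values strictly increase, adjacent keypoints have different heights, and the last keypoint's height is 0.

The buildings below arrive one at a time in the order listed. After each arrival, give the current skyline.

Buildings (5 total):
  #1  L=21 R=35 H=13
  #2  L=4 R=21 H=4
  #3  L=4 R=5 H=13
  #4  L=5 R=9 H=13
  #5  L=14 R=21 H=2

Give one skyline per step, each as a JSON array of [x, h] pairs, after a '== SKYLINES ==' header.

== SKYLINES ==
[[21,13],[35,0]]
[[4,4],[21,13],[35,0]]
[[4,13],[5,4],[21,13],[35,0]]
[[4,13],[9,4],[21,13],[35,0]]
[[4,13],[9,4],[21,13],[35,0]]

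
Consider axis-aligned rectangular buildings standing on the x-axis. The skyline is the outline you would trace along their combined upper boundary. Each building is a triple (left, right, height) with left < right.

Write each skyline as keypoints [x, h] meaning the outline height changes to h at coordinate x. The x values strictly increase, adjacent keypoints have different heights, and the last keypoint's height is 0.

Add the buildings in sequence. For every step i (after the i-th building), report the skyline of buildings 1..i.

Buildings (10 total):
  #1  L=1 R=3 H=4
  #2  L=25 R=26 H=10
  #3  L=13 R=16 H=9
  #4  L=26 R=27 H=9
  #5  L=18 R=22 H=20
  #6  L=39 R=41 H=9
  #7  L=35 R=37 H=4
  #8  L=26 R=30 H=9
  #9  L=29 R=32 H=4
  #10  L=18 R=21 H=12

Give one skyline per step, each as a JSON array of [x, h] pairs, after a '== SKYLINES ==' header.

== SKYLINES ==
[[1,4],[3,0]]
[[1,4],[3,0],[25,10],[26,0]]
[[1,4],[3,0],[13,9],[16,0],[25,10],[26,0]]
[[1,4],[3,0],[13,9],[16,0],[25,10],[26,9],[27,0]]
[[1,4],[3,0],[13,9],[16,0],[18,20],[22,0],[25,10],[26,9],[27,0]]
[[1,4],[3,0],[13,9],[16,0],[18,20],[22,0],[25,10],[26,9],[27,0],[39,9],[41,0]]
[[1,4],[3,0],[13,9],[16,0],[18,20],[22,0],[25,10],[26,9],[27,0],[35,4],[37,0],[39,9],[41,0]]
[[1,4],[3,0],[13,9],[16,0],[18,20],[22,0],[25,10],[26,9],[30,0],[35,4],[37,0],[39,9],[41,0]]
[[1,4],[3,0],[13,9],[16,0],[18,20],[22,0],[25,10],[26,9],[30,4],[32,0],[35,4],[37,0],[39,9],[41,0]]
[[1,4],[3,0],[13,9],[16,0],[18,20],[22,0],[25,10],[26,9],[30,4],[32,0],[35,4],[37,0],[39,9],[41,0]]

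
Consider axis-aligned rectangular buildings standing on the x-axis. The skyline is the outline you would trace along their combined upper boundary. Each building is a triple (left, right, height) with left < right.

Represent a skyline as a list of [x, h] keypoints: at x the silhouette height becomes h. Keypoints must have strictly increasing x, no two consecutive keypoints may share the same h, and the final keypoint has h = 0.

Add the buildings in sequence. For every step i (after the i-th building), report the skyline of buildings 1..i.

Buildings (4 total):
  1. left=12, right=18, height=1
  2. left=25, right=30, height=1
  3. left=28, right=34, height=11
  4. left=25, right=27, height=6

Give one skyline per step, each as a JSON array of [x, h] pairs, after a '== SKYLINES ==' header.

== SKYLINES ==
[[12,1],[18,0]]
[[12,1],[18,0],[25,1],[30,0]]
[[12,1],[18,0],[25,1],[28,11],[34,0]]
[[12,1],[18,0],[25,6],[27,1],[28,11],[34,0]]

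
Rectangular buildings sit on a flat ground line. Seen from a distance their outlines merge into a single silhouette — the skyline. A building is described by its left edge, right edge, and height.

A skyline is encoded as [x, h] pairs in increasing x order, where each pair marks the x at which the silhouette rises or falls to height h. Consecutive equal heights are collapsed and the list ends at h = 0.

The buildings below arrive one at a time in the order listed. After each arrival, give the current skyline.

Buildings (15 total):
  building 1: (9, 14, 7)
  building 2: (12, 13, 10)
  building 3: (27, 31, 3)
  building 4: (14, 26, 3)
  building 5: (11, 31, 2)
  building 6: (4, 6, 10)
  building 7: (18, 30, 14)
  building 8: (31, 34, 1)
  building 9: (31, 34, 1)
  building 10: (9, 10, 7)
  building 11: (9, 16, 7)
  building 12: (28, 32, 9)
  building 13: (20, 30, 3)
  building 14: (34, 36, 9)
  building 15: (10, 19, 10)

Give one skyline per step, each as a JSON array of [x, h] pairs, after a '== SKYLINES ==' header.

== SKYLINES ==
[[9,7],[14,0]]
[[9,7],[12,10],[13,7],[14,0]]
[[9,7],[12,10],[13,7],[14,0],[27,3],[31,0]]
[[9,7],[12,10],[13,7],[14,3],[26,0],[27,3],[31,0]]
[[9,7],[12,10],[13,7],[14,3],[26,2],[27,3],[31,0]]
[[4,10],[6,0],[9,7],[12,10],[13,7],[14,3],[26,2],[27,3],[31,0]]
[[4,10],[6,0],[9,7],[12,10],[13,7],[14,3],[18,14],[30,3],[31,0]]
[[4,10],[6,0],[9,7],[12,10],[13,7],[14,3],[18,14],[30,3],[31,1],[34,0]]
[[4,10],[6,0],[9,7],[12,10],[13,7],[14,3],[18,14],[30,3],[31,1],[34,0]]
[[4,10],[6,0],[9,7],[12,10],[13,7],[14,3],[18,14],[30,3],[31,1],[34,0]]
[[4,10],[6,0],[9,7],[12,10],[13,7],[16,3],[18,14],[30,3],[31,1],[34,0]]
[[4,10],[6,0],[9,7],[12,10],[13,7],[16,3],[18,14],[30,9],[32,1],[34,0]]
[[4,10],[6,0],[9,7],[12,10],[13,7],[16,3],[18,14],[30,9],[32,1],[34,0]]
[[4,10],[6,0],[9,7],[12,10],[13,7],[16,3],[18,14],[30,9],[32,1],[34,9],[36,0]]
[[4,10],[6,0],[9,7],[10,10],[18,14],[30,9],[32,1],[34,9],[36,0]]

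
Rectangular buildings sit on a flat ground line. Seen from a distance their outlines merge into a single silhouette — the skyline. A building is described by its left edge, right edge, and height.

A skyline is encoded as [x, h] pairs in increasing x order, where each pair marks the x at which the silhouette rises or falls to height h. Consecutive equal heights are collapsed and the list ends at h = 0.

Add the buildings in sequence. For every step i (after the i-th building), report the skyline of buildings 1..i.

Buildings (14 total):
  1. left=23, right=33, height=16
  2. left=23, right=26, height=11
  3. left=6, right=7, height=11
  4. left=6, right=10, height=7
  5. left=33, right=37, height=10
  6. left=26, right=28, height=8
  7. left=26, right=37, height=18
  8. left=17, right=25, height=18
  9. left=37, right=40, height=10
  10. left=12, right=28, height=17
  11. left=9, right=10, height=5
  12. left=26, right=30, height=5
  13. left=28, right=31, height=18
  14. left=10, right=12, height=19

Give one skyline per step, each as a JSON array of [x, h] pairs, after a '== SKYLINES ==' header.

== SKYLINES ==
[[23,16],[33,0]]
[[23,16],[33,0]]
[[6,11],[7,0],[23,16],[33,0]]
[[6,11],[7,7],[10,0],[23,16],[33,0]]
[[6,11],[7,7],[10,0],[23,16],[33,10],[37,0]]
[[6,11],[7,7],[10,0],[23,16],[33,10],[37,0]]
[[6,11],[7,7],[10,0],[23,16],[26,18],[37,0]]
[[6,11],[7,7],[10,0],[17,18],[25,16],[26,18],[37,0]]
[[6,11],[7,7],[10,0],[17,18],[25,16],[26,18],[37,10],[40,0]]
[[6,11],[7,7],[10,0],[12,17],[17,18],[25,17],[26,18],[37,10],[40,0]]
[[6,11],[7,7],[10,0],[12,17],[17,18],[25,17],[26,18],[37,10],[40,0]]
[[6,11],[7,7],[10,0],[12,17],[17,18],[25,17],[26,18],[37,10],[40,0]]
[[6,11],[7,7],[10,0],[12,17],[17,18],[25,17],[26,18],[37,10],[40,0]]
[[6,11],[7,7],[10,19],[12,17],[17,18],[25,17],[26,18],[37,10],[40,0]]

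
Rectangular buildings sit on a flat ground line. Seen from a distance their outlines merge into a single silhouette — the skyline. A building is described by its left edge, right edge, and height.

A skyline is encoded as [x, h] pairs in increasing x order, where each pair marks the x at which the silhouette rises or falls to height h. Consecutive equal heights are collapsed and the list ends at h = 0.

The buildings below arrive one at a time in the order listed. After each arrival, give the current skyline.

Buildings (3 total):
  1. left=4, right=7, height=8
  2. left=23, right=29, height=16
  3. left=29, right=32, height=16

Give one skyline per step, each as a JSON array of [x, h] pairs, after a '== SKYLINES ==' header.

== SKYLINES ==
[[4,8],[7,0]]
[[4,8],[7,0],[23,16],[29,0]]
[[4,8],[7,0],[23,16],[32,0]]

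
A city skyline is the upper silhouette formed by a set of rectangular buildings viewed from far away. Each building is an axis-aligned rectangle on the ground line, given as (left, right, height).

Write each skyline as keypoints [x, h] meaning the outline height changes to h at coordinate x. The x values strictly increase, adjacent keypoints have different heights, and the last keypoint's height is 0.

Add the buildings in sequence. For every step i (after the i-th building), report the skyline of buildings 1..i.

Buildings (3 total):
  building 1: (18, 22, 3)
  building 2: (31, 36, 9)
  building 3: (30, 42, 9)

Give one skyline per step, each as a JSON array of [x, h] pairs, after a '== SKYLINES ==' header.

== SKYLINES ==
[[18,3],[22,0]]
[[18,3],[22,0],[31,9],[36,0]]
[[18,3],[22,0],[30,9],[42,0]]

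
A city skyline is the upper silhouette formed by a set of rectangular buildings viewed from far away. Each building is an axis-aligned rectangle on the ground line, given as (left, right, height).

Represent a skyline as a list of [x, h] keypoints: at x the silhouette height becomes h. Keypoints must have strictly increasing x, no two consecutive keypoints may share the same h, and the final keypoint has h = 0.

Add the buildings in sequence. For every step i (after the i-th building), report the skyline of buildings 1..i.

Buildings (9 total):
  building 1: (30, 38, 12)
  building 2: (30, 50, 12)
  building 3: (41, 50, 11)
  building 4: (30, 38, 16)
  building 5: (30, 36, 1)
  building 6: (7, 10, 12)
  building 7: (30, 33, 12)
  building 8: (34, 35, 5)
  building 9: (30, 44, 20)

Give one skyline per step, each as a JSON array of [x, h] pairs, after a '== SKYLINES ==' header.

== SKYLINES ==
[[30,12],[38,0]]
[[30,12],[50,0]]
[[30,12],[50,0]]
[[30,16],[38,12],[50,0]]
[[30,16],[38,12],[50,0]]
[[7,12],[10,0],[30,16],[38,12],[50,0]]
[[7,12],[10,0],[30,16],[38,12],[50,0]]
[[7,12],[10,0],[30,16],[38,12],[50,0]]
[[7,12],[10,0],[30,20],[44,12],[50,0]]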